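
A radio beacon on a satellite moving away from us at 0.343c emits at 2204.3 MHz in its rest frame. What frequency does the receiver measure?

1541.8 MHz

Relativistic Doppler for frequency: f' = f₀ · √((1 − β)/(1 + β)).
f' = 2204.3 × √(0.6570/1.3430) = 2204.3 × 0.69943 ≈ 1541.8 MHz.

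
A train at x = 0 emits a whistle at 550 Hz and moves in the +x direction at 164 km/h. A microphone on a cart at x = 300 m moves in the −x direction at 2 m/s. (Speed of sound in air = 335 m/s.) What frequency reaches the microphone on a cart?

640 Hz

164 km/h = 45.56 m/s.
The observer lies on the +x side, so the source is heading toward the observer and the observer is heading toward the source.
General Doppler shift: f' = f · (v + v_o)/(v − v_s).
f' = 550 × (335 + 2)/(335 − 45.56) = 550 × 337/289.44 ≈ 640 Hz.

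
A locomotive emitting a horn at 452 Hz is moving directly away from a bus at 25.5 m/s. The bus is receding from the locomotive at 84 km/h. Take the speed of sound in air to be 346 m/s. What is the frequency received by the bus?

393 Hz

84 km/h = 23.33 m/s.
General Doppler shift: f' = f · (v − v_o)/(v + v_s).
f' = 452 × (346 − 23.33)/(346 + 25.5) = 452 × 322.67/371.5 ≈ 393 Hz.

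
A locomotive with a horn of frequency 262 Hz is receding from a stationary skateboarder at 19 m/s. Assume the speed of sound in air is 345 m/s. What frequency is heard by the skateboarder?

248 Hz

With the source moving away from a stationary observer, f' = f · v/(v + v_s).
f' = 262 × 345/(345 + 19) = 262 × 345/364 ≈ 248 Hz.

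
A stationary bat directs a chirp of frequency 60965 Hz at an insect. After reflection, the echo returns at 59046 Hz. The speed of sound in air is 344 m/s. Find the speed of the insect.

Double Doppler shift off a moving reflector: f₂ = f₀ · (v + u)/(v − u) (u > 0 toward emitter).
Rearranging, u = v · (f₂ − f₀)/(f₂ + f₀) = 344 × -1919/120011 ≈ -5.5 m/s.
So the insect is moving at 5.5 m/s away from the emitter.

5.5 m/s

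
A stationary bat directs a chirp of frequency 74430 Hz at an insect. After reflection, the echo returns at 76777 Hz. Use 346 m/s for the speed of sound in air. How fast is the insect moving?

5.4 m/s

Double Doppler shift off a moving reflector: f₂ = f₀ · (v + u)/(v − u) (u > 0 toward emitter).
Rearranging, u = v · (f₂ − f₀)/(f₂ + f₀) = 346 × 2347/151207 ≈ 5.4 m/s.
So the insect is moving at 5.4 m/s toward the emitter.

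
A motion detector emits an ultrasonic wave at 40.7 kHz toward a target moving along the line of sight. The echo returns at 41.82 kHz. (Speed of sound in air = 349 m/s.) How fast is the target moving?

Double Doppler shift off a moving reflector: f₂ = f₀ · (v + u)/(v − u) (u > 0 toward emitter).
Rearranging, u = v · (f₂ − f₀)/(f₂ + f₀) = 349 × 1.12/82.52 ≈ 4.7 m/s.
So the target is moving at 4.7 m/s toward the emitter.

4.7 m/s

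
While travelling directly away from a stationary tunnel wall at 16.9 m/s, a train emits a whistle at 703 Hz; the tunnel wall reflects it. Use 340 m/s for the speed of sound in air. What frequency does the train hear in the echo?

The tunnel wall receives the sound from a moving source: f₁ = f₀ · v/(v + v_e) = 703 × 340/356.9 ≈ 670 Hz.
On the return leg the train is a moving observer: f₂ = f₁ · (v − v_e)/v = 670 × 323.1/340 ≈ 636 Hz.

636 Hz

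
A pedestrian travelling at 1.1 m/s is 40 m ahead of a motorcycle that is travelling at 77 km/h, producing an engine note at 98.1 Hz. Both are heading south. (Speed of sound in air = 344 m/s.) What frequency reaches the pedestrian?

104 Hz

77 km/h = 21.39 m/s.
The pedestrian is ahead, so the motorcycle is moving toward it while the pedestrian is moving away from the motorcycle.
General Doppler shift: f' = f · (v − v_o)/(v − v_s).
f' = 98.1 × (344 − 1.1)/(344 − 21.39) = 98.1 × 342.9/322.61 ≈ 104 Hz.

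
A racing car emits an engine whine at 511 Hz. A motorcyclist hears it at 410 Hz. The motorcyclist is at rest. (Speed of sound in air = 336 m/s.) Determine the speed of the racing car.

83 m/s

f' < f, so the racing car is receding.
f' = f · v/(v + v_s) ⇒ v_s = v · |1 − f/f'|.
v_s = 336 × |1 − 511/410| = 336 × 0.2463 ≈ 83 m/s.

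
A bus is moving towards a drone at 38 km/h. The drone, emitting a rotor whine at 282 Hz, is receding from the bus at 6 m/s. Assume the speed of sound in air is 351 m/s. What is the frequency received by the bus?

38 km/h = 10.56 m/s.
Both move, so f' = f · (v + v_o)/(v + v_s).
f' = 282 × (351 + 10.56)/(351 + 6) = 282 × 361.56/357 ≈ 286 Hz.

286 Hz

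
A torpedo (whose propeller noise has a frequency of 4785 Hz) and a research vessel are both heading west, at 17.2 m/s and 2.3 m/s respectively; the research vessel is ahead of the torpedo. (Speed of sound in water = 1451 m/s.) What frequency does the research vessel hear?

The research vessel is ahead, so the torpedo is moving toward it while the research vessel is moving away from the torpedo.
General Doppler shift: f' = f · (v − v_o)/(v − v_s).
f' = 4785 × (1451 − 2.3)/(1451 − 17.2) = 4785 × 1448.7/1433.8 ≈ 4835 Hz.

4835 Hz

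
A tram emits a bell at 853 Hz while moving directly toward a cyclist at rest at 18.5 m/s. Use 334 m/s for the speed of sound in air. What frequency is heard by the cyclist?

With the source moving toward a stationary observer, f' = f · v/(v − v_s).
f' = 853 × 334/(334 − 18.5) = 853 × 334/315.5 ≈ 903 Hz.

903 Hz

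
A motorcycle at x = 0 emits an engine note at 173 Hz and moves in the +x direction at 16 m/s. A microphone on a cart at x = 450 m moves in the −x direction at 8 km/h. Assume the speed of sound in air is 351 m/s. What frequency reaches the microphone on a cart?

8 km/h = 2.222 m/s.
The observer lies on the +x side, so the source is heading toward the observer and the observer is heading toward the source.
Both move, so f' = f · (v + v_o)/(v − v_s).
f' = 173 × (351 + 2.222)/(351 − 16) = 173 × 353.22/335 ≈ 182 Hz.

182 Hz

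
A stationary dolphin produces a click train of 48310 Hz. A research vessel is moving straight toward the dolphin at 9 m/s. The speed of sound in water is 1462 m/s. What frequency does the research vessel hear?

48607 Hz

Moving observer, stationary source: f' = f · (v + v_o)/v.
f' = 48310 × (1462 + 9)/1462 = 48310 × 1471/1462 ≈ 48607 Hz.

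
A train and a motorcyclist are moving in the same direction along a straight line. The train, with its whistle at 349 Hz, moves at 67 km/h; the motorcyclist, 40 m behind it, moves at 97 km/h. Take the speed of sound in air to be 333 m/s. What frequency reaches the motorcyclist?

357 Hz

67 km/h = 18.61 m/s; 97 km/h = 26.94 m/s.
The motorcyclist is behind, so the train is moving away from it while the motorcyclist is moving toward the train.
General Doppler shift: f' = f · (v + v_o)/(v + v_s).
f' = 349 × (333 + 26.94)/(333 + 18.61) = 349 × 359.94/351.61 ≈ 357 Hz.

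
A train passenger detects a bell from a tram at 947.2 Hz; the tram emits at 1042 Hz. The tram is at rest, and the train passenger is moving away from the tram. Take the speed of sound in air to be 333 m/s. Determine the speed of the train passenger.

f' = f · (v − v_o)/v ⇒ v_o = v · |f'/f − 1|.
v_o = 333 × |947.2/1042 − 1| = 333 × 0.09098 ≈ 30 m/s.

30 m/s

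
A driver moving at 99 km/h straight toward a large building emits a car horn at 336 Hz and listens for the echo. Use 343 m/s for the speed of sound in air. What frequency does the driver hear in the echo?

395 Hz

99 km/h = 27.5 m/s.
The large building receives the sound from a moving source: f₁ = f₀ · v/(v − v_e) = 336 × 343/315.5 ≈ 365 Hz.
On the return leg the driver is a moving observer: f₂ = f₁ · (v + v_e)/v = 365 × 370.5/343 ≈ 395 Hz.
Equivalently f₂ = f₀ · (v + v_e)/(v − v_e).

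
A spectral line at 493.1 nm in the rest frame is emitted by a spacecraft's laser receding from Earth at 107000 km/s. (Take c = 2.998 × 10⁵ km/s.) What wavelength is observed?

716.3 nm

β = v/c = 107000/299800 = 0.3569.
Relativistic Doppler for wavelength: λ' = λ₀ · √((1 + β)/(1 − β)).
λ' = 493.1 × √(1.3569/0.6431) = 493.1 × 1.45257 ≈ 716.3 nm.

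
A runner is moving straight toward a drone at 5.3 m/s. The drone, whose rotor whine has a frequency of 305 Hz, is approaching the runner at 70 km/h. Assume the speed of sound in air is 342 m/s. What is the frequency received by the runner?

328 Hz

70 km/h = 19.44 m/s.
With source approaching and observer approaching, f' = f · (v + v_o)/(v − v_s).
f' = 305 × (342 + 5.3)/(342 − 19.44) = 305 × 347.3/322.56 ≈ 328 Hz.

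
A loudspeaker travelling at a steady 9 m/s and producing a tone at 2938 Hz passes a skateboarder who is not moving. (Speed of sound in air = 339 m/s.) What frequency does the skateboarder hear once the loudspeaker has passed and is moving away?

2862 Hz

Receding: f₂ = f · v/(v + v_s) = 2938 × 339/348 ≈ 2862 Hz.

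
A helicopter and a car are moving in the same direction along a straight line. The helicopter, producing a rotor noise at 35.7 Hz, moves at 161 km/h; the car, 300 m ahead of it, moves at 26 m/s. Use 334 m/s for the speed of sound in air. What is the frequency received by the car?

161 km/h = 44.72 m/s.
The car is ahead, so the helicopter is moving toward it while the car is moving away from the helicopter.
Both move, so f' = f · (v − v_o)/(v − v_s).
f' = 35.7 × (334 − 26)/(334 − 44.72) = 35.7 × 308/289.28 ≈ 38.0 Hz.

38.0 Hz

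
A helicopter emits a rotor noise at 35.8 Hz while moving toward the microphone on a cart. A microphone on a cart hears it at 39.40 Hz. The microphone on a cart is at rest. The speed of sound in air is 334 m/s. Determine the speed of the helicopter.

31 m/s

f' = f · v/(v − v_s) ⇒ v_s = v · |1 − f/f'|.
v_s = 334 × |1 − 35.8/39.40| = 334 × 0.09137 ≈ 31 m/s.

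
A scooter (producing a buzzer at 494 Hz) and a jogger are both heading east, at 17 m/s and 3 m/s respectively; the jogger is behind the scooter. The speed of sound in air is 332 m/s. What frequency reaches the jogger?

474 Hz

The jogger is behind, so the scooter is moving away from it while the jogger is moving toward the scooter.
With source receding and observer approaching, f' = f · (v + v_o)/(v + v_s).
f' = 494 × (332 + 3)/(332 + 17) = 494 × 335/349 ≈ 474 Hz.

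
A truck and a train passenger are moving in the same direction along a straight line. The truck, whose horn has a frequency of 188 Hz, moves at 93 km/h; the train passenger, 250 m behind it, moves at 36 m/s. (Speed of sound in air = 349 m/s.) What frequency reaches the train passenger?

93 km/h = 25.83 m/s.
The train passenger is behind, so the truck is moving away from it while the train passenger is moving toward the truck.
Both move, so f' = f · (v + v_o)/(v + v_s).
f' = 188 × (349 + 36)/(349 + 25.83) = 188 × 385/374.83 ≈ 193 Hz.

193 Hz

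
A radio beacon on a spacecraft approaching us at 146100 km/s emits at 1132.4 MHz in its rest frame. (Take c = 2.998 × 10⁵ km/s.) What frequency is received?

β = v/c = 146100/299800 = 0.4873.
Relativistic Doppler for frequency: f' = f₀ · √((1 + β)/(1 − β)).
f' = 1132.4 × √(1.4873/0.5127) = 1132.4 × 1.70326 ≈ 1928.8 MHz.

1928.8 MHz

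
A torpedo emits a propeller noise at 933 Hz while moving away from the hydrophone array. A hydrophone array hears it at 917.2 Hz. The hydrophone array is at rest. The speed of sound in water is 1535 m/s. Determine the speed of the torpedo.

f' = f · v/(v + v_s) ⇒ v_s = v · |1 − f/f'|.
v_s = 1535 × |1 − 933/917.2| = 1535 × 0.01723 ≈ 26 m/s.

26 m/s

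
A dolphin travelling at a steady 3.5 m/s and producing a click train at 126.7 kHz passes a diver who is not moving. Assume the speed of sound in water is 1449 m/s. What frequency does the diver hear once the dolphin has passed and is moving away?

126.4 kHz

Receding: f₂ = f · v/(v + v_s) = 126.7 × 1449/1452.5 ≈ 126.4 kHz.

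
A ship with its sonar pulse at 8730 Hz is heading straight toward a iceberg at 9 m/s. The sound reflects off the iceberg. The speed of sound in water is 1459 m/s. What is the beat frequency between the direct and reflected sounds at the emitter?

108 Hz

The iceberg receives the sound from a moving source: f₁ = f₀ · v/(v − v_e) = 8730 × 1459/1450 ≈ 8784.2 Hz.
On the return leg the ship is a moving observer: f₂ = f₁ · (v + v_e)/v = 8784.2 × 1468/1459 ≈ 8838.4 Hz.
Beat against the emitted tone: |f₂ − f₀| = 2v_e·f₀/(v − v_e) = 2 × 9 × 8730/1450 ≈ 108 Hz.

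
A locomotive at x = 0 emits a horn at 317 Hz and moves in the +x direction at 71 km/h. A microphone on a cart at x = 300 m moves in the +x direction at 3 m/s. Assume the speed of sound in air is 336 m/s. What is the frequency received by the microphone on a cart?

334 Hz

71 km/h = 19.72 m/s.
The observer lies on the +x side, so the source is heading toward the observer and the observer is heading away from the source.
With source approaching and observer receding, f' = f · (v − v_o)/(v − v_s).
f' = 317 × (336 − 3)/(336 − 19.72) = 317 × 333/316.28 ≈ 334 Hz.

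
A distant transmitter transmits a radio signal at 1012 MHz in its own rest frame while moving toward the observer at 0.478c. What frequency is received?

1702.9 MHz

Relativistic Doppler for frequency: f' = f₀ · √((1 + β)/(1 − β)).
f' = 1012 × √(1.4780/0.5220) = 1012 × 1.68268 ≈ 1702.9 MHz.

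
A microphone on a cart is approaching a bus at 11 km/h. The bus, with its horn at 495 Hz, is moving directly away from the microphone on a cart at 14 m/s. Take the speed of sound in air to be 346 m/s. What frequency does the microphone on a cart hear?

480 Hz

11 km/h = 3.056 m/s.
Both move, so f' = f · (v + v_o)/(v + v_s).
f' = 495 × (346 + 3.056)/(346 + 14) = 495 × 349.06/360 ≈ 480 Hz.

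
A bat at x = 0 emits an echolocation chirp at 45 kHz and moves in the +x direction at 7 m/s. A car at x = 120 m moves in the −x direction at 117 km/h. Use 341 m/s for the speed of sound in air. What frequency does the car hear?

50.3 kHz

117 km/h = 32.5 m/s.
The observer lies on the +x side, so the source is heading toward the observer and the observer is heading toward the source.
Both move, so f' = f · (v + v_o)/(v − v_s).
f' = 45 × (341 + 32.5)/(341 − 7) = 45 × 373.5/334 ≈ 50.3 kHz.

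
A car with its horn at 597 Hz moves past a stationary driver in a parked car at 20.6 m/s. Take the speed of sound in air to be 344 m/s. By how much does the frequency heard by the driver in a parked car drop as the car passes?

71.8 Hz

Approaching: f₁ = f · v/(v − v_s) = 597 × 344/323.4 ≈ 635.0 Hz.
Receding: f₂ = f · v/(v + v_s) = 597 × 344/364.6 ≈ 563.3 Hz.
Drop: f₁ − f₂ = 2f·v·v_s/(v² − v_s²) = 2 × 597 × 344 × 20.6/(344² − 20.6²) ≈ 71.8 Hz.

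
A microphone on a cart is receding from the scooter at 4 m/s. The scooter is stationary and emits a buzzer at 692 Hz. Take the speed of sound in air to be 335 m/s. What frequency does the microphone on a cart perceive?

Only the observer moves, away from the source, so f' = f · (v − v_o)/v.
f' = 692 × (335 − 4)/335 = 692 × 331/335 ≈ 684 Hz.

684 Hz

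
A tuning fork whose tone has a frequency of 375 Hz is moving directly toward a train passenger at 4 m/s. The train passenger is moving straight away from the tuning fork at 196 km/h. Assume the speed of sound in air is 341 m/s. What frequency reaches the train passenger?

319 Hz

196 km/h = 54.44 m/s.
With source approaching and observer receding, f' = f · (v − v_o)/(v − v_s).
f' = 375 × (341 − 54.44)/(341 − 4) = 375 × 286.56/337 ≈ 319 Hz.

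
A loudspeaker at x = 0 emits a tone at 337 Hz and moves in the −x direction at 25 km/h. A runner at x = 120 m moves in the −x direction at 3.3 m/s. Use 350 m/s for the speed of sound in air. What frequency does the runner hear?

25 km/h = 6.944 m/s.
The observer lies on the +x side, so the source is heading away from the observer and the observer is heading toward the source.
Both move, so f' = f · (v + v_o)/(v + v_s).
f' = 337 × (350 + 3.3)/(350 + 6.944) = 337 × 353.3/356.94 ≈ 334 Hz.

334 Hz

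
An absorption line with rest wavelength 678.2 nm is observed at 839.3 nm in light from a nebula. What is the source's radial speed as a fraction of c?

λ'/λ₀ = 1.2375 > 1 (redshift), so the source is receding.
λ'/λ₀ = √((1 + β)/(1 − β)) for a receding source ⇒ β = (r² − 1)/(r² + 1) with r = λ'/λ₀.
β = (1.5315 − 1)/(1.5315 + 1) ≈ 0.210.

0.210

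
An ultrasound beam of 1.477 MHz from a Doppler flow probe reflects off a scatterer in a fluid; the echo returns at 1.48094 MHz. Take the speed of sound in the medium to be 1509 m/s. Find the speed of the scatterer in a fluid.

2.01 m/s

Double Doppler shift off a moving reflector: f₂ = f₀ · (v + u)/(v − u) (u > 0 toward emitter).
Rearranging, u = v · (f₂ − f₀)/(f₂ + f₀) = 1509 × 0.00394/2.95794 ≈ 2.01 m/s.
So the scatterer in a fluid is moving at 2.01 m/s toward the emitter.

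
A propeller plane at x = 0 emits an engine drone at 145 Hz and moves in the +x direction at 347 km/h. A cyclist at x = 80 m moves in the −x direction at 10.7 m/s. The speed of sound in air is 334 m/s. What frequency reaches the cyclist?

210 Hz

347 km/h = 96.39 m/s.
The observer lies on the +x side, so the source is heading toward the observer and the observer is heading toward the source.
Both move, so f' = f · (v + v_o)/(v − v_s).
f' = 145 × (334 + 10.7)/(334 − 96.39) = 145 × 344.7/237.61 ≈ 210 Hz.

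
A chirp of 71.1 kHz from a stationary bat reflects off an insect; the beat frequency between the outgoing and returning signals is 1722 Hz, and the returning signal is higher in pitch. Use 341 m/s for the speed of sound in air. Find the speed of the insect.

4.1 m/s

Double Doppler shift off a moving reflector: f₂ = f₀ · (v + u)/(v − u) (u > 0 toward emitter).
Returning signal is higher, so f₂ = f₀ + Δf = 71100 + 1722 = 72822 Hz.
Rearranging, u = v · (f₂ − f₀)/(f₂ + f₀) = 341 × 1722/143922 ≈ 4.1 m/s.
So the insect is moving at 4.1 m/s toward the emitter.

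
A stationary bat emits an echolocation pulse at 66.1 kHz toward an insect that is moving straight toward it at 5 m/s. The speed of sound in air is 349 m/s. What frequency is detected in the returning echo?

At the insect (a moving observer), f₁ = f₀ · (v + u)/v = 66.1 × 354/349 ≈ 67.0 kHz.
On reflection it acts as a source moving toward the stationary detector: f₂ = f₁ · v/(v − u) = 67.0 × 349/344 ≈ 68.0 kHz.
Equivalently f₂ = f₀ · (v + u)/(v − u).

68.0 kHz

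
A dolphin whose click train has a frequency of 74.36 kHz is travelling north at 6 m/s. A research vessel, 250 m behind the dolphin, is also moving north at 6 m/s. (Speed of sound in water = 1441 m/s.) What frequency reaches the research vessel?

The research vessel is behind, so the dolphin is moving away from it while the research vessel is moving toward the dolphin.
Both move, so f' = f · (v + v_o)/(v + v_s).
f' = 74.36 × (1441 + 6)/(1441 + 6) = 74.36 × 1447/1447 ≈ 74.4 kHz.

74.4 kHz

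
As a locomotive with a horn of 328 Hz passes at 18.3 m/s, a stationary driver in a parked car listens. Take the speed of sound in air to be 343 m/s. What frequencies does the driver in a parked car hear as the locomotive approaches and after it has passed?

Approaching: f₁ = f · v/(v − v_s) = 328 × 343/324.7 ≈ 346 Hz.
Receding: f₂ = f · v/(v + v_s) = 328 × 343/361.3 ≈ 311 Hz.

346 Hz approaching; 311 Hz receding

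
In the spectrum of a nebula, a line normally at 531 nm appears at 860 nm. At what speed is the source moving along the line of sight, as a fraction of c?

λ'/λ₀ = 1.6196 > 1 (redshift), so the source is receding.
λ'/λ₀ = √((1 + β)/(1 − β)) for a receding source ⇒ β = (r² − 1)/(r² + 1) with r = λ'/λ₀.
β = (2.6231 − 1)/(2.6231 + 1) ≈ 0.448.

0.448c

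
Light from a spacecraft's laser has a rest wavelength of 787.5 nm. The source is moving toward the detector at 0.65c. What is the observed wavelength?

362.7 nm

Relativistic Doppler for wavelength: λ' = λ₀ · √((1 − β)/(1 + β)).
λ' = 787.5 × √(0.3500/1.6500) = 787.5 × 0.46057 ≈ 362.7 nm.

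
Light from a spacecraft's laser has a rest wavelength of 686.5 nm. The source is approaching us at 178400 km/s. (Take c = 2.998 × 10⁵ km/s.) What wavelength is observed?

345.9 nm

β = v/c = 178400/299800 = 0.5951.
Relativistic Doppler for wavelength: λ' = λ₀ · √((1 − β)/(1 + β)).
λ' = 686.5 × √(0.4049/1.5951) = 686.5 × 0.50385 ≈ 345.9 nm.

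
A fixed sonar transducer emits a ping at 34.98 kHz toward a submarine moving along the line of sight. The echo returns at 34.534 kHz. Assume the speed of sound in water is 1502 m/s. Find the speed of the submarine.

Double Doppler shift off a moving reflector: f₂ = f₀ · (v + u)/(v − u) (u > 0 toward emitter).
Rearranging, u = v · (f₂ − f₀)/(f₂ + f₀) = 1502 × -0.446/69.514 ≈ -9.6 m/s.
So the submarine is moving at 9.6 m/s away from the emitter.

9.6 m/s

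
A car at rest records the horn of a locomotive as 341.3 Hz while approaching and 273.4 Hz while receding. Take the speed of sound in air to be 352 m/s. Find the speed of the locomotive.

39 m/s

f₁/f₂ = (v + v_s)/(v − v_s), so v_s = v · (f₁ − f₂)/(f₁ + f₂).
v_s = 352 × (341.3 − 273.4)/(341.3 + 273.4) = 352 × 67.9/614.7 ≈ 39 m/s.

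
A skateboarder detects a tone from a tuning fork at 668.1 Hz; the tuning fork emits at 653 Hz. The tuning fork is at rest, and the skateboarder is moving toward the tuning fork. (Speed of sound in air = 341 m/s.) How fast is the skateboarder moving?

7.9 m/s

f' = f · (v + v_o)/v ⇒ v_o = v · |f'/f − 1|.
v_o = 341 × |668.1/653 − 1| = 341 × 0.02312 ≈ 7.9 m/s.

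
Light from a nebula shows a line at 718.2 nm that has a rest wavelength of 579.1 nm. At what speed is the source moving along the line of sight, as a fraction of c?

λ'/λ₀ = 1.2402 > 1 (redshift), so the source is receding.
λ'/λ₀ = √((1 + β)/(1 − β)) for a receding source ⇒ β = (r² − 1)/(r² + 1) with r = λ'/λ₀.
β = (1.5381 − 1)/(1.5381 + 1) ≈ 0.212.

0.212c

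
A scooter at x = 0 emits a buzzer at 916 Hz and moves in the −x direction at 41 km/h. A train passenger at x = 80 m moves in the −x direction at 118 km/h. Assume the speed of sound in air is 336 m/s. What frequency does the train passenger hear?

41 km/h = 11.39 m/s; 118 km/h = 32.78 m/s.
The observer lies on the +x side, so the source is heading away from the observer and the observer is heading toward the source.
Both move, so f' = f · (v + v_o)/(v + v_s).
f' = 916 × (336 + 32.78)/(336 + 11.39) = 916 × 368.78/347.39 ≈ 972 Hz.

972 Hz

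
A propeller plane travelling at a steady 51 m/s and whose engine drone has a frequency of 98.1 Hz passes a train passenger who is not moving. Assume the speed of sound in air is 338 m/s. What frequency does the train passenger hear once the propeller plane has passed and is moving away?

Receding: f₂ = f · v/(v + v_s) = 98.1 × 338/389 ≈ 85 Hz.

85 Hz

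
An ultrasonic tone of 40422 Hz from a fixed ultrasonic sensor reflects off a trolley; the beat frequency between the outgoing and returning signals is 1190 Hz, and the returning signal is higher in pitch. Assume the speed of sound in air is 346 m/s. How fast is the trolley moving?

Double Doppler shift off a moving reflector: f₂ = f₀ · (v + u)/(v − u) (u > 0 toward emitter).
Returning signal is higher, so f₂ = f₀ + Δf = 40422 + 1190 = 41612 Hz.
Rearranging, u = v · (f₂ − f₀)/(f₂ + f₀) = 346 × 1190/82034 ≈ 5.0 m/s.
So the trolley is moving at 5.0 m/s toward the emitter.

5.0 m/s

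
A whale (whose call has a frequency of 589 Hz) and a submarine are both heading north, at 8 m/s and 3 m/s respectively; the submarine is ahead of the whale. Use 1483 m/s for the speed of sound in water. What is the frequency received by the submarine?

The submarine is ahead, so the whale is moving toward it while the submarine is moving away from the whale.
Both move, so f' = f · (v − v_o)/(v − v_s).
f' = 589 × (1483 − 3)/(1483 − 8) = 589 × 1480/1475 ≈ 591 Hz.

591 Hz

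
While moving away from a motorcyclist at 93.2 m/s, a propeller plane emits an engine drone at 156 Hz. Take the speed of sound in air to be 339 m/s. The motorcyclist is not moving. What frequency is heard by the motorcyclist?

122 Hz

With the source moving away from a stationary observer, f' = f · v/(v + v_s).
f' = 156 × 339/(339 + 93.2) = 156 × 339/432.2 ≈ 122 Hz.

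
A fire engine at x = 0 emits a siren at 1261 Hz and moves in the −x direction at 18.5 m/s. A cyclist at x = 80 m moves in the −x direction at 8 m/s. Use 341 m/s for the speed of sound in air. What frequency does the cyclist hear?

1224 Hz

The observer lies on the +x side, so the source is heading away from the observer and the observer is heading toward the source.
Both move, so f' = f · (v + v_o)/(v + v_s).
f' = 1261 × (341 + 8)/(341 + 18.5) = 1261 × 349/359.5 ≈ 1224 Hz.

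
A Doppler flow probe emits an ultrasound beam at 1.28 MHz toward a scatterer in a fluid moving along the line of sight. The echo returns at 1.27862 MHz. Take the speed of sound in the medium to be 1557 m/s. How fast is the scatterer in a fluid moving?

0.84 m/s

Double Doppler shift off a moving reflector: f₂ = f₀ · (v + u)/(v − u) (u > 0 toward emitter).
Rearranging, u = v · (f₂ − f₀)/(f₂ + f₀) = 1557 × -0.00138/2.55862 ≈ -0.84 m/s.
So the scatterer in a fluid is moving at 0.84 m/s away from the emitter.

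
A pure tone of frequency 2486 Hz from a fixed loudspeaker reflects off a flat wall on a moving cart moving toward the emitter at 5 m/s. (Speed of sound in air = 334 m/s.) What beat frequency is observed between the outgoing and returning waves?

76 Hz

The flat wall on a moving cart first receives the wave as a moving observer: f₁ = f₀ · (v + u)/v = 2486 × (334 + 5)/334 ≈ 2523.2 Hz.
The reflection then acts as a moving source: f₂ = f₁ · v/(v − u) ≈ 2561.6 Hz.
Beat frequency: |f₂ − f₀| = 2u·f₀/(v − u) = 2 × 5 × 2486/329 ≈ 76 Hz.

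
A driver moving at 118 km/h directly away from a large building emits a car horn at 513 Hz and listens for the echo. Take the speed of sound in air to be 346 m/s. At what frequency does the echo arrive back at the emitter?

118 km/h = 32.78 m/s.
The large building receives the sound from a moving source: f₁ = f₀ · v/(v + v_e) = 513 × 346/378.78 ≈ 469 Hz.
On the return leg the driver is a moving observer: f₂ = f₁ · (v − v_e)/v = 469 × 313.22/346 ≈ 424 Hz.

424 Hz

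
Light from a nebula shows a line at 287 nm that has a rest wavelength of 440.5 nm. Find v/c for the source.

λ'/λ₀ = 0.6515 < 1 (blueshift), so the source is approaching.
λ'/λ₀ = √((1 − β)/(1 + β)) for an approaching source ⇒ β = (1 − r²)/(1 + r²) with r = λ'/λ₀.
β = (1 − 0.4245)/(1 + 0.4245) ≈ 0.404.

0.404c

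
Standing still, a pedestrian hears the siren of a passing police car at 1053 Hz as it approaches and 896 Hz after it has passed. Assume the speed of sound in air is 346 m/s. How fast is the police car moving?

f₁/f₂ = (v + v_s)/(v − v_s), so v_s = v · (f₁ − f₂)/(f₁ + f₂).
v_s = 346 × (1053 − 896)/(1053 + 896) = 346 × 157/1949 ≈ 28 m/s.

28 m/s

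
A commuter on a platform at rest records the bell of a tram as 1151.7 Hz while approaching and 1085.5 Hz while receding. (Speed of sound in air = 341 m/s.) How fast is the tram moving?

10.1 m/s

f₁/f₂ = (v + v_s)/(v − v_s), so v_s = v · (f₁ − f₂)/(f₁ + f₂).
v_s = 341 × (1151.7 − 1085.5)/(1151.7 + 1085.5) = 341 × 66.2/2237.2 ≈ 10.1 m/s.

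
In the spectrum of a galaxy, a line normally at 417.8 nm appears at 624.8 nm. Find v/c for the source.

0.382

λ'/λ₀ = 1.4955 > 1 (redshift), so the source is receding.
λ'/λ₀ = √((1 + β)/(1 − β)) for a receding source ⇒ β = (r² − 1)/(r² + 1) with r = λ'/λ₀.
β = (2.2364 − 1)/(2.2364 + 1) ≈ 0.382.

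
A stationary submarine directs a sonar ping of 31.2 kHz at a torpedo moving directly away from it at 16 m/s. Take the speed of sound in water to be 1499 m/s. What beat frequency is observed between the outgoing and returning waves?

The torpedo first receives the wave as a moving observer: f₁ = f₀ · (v − u)/v = 31.2 × (1499 − 16)/1499 ≈ 30.867 kHz.
The reflection then acts as a moving source: f₂ = f₁ · v/(v + u) ≈ 30.541 kHz.
Beat frequency (with f₀ = 31200 Hz): |f₂ − f₀| = 2u·f₀/(v + u) = 2 × 16 × 31200/1515 ≈ 659 Hz.

659 Hz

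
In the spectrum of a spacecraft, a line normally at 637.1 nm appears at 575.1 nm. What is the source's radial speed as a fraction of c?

λ'/λ₀ = 0.9027 < 1 (blueshift), so the source is approaching.
λ'/λ₀ = √((1 − β)/(1 + β)) for an approaching source ⇒ β = (1 − r²)/(1 + r²) with r = λ'/λ₀.
β = (1 − 0.8148)/(1 + 0.8148) ≈ 0.102.

0.102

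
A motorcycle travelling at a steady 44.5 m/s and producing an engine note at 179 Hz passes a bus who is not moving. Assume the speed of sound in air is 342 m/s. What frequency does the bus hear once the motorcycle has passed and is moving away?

Receding: f₂ = f · v/(v + v_s) = 179 × 342/386.5 ≈ 158 Hz.

158 Hz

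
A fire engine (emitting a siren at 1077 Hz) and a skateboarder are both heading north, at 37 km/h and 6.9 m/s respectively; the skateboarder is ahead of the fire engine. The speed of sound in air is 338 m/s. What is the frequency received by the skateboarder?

1088 Hz

37 km/h = 10.28 m/s.
The skateboarder is ahead, so the fire engine is moving toward it while the skateboarder is moving away from the fire engine.
General Doppler shift: f' = f · (v − v_o)/(v − v_s).
f' = 1077 × (338 − 6.9)/(338 − 10.28) = 1077 × 331.1/327.72 ≈ 1088 Hz.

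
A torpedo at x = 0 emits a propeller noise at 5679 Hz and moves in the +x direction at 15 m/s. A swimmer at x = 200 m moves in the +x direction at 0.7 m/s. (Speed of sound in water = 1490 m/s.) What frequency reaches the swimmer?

5734 Hz

The observer lies on the +x side, so the source is heading toward the observer and the observer is heading away from the source.
General Doppler shift: f' = f · (v − v_o)/(v − v_s).
f' = 5679 × (1490 − 0.7)/(1490 − 15) = 5679 × 1489.3/1475 ≈ 5734 Hz.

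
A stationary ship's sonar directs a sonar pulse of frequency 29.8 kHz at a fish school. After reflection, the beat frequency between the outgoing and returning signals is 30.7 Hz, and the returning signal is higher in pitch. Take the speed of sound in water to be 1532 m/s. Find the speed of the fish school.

0.79 m/s

Double Doppler shift off a moving reflector: f₂ = f₀ · (v + u)/(v − u) (u > 0 toward emitter).
Returning signal is higher, so f₂ = f₀ + Δf = 29800 + 30.7 = 29830.7 Hz.
Rearranging, u = v · (f₂ − f₀)/(f₂ + f₀) = 1532 × 30.7/59630.7 ≈ 0.79 m/s.
So the fish school is moving at 0.79 m/s toward the emitter.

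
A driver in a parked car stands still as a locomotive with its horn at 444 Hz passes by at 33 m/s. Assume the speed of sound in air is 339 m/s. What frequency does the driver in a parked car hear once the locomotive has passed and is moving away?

Receding: f₂ = f · v/(v + v_s) = 444 × 339/372 ≈ 405 Hz.

405 Hz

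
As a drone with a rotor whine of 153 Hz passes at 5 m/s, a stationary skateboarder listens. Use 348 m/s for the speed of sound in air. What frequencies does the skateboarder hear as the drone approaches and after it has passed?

Approaching: f₁ = f · v/(v − v_s) = 153 × 348/343 ≈ 155 Hz.
Receding: f₂ = f · v/(v + v_s) = 153 × 348/353 ≈ 151 Hz.

155 Hz approaching; 151 Hz receding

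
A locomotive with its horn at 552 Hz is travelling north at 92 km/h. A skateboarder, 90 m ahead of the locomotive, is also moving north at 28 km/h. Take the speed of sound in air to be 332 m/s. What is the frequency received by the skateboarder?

92 km/h = 25.56 m/s; 28 km/h = 7.778 m/s.
The skateboarder is ahead, so the locomotive is moving toward it while the skateboarder is moving away from the locomotive.
With source approaching and observer receding, f' = f · (v − v_o)/(v − v_s).
f' = 552 × (332 − 7.778)/(332 − 25.56) = 552 × 324.22/306.44 ≈ 584 Hz.

584 Hz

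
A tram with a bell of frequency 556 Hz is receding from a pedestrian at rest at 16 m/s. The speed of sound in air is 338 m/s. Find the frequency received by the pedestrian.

531 Hz

Only the source moves, away from the listener, so f' = f · v/(v + v_s).
f' = 556 × 338/(338 + 16) = 556 × 338/354 ≈ 531 Hz.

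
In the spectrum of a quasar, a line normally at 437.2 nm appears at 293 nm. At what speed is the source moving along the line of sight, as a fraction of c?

λ'/λ₀ = 0.6702 < 1 (blueshift), so the source is approaching.
λ'/λ₀ = √((1 − β)/(1 + β)) for an approaching source ⇒ β = (1 − r²)/(1 + r²) with r = λ'/λ₀.
β = (1 − 0.4491)/(1 + 0.4491) ≈ 0.380.

0.380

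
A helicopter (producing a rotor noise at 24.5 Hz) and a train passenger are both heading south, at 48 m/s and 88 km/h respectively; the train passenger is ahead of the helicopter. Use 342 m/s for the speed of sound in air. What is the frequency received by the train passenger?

88 km/h = 24.44 m/s.
The train passenger is ahead, so the helicopter is moving toward it while the train passenger is moving away from the helicopter.
Both move, so f' = f · (v − v_o)/(v − v_s).
f' = 24.5 × (342 − 24.44)/(342 − 48) = 24.5 × 317.56/294 ≈ 26.5 Hz.

26.5 Hz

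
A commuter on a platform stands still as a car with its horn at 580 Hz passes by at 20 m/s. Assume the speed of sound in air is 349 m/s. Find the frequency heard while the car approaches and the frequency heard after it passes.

615 Hz approaching; 549 Hz receding

Approaching: f₁ = f · v/(v − v_s) = 580 × 349/329 ≈ 615 Hz.
Receding: f₂ = f · v/(v + v_s) = 580 × 349/369 ≈ 549 Hz.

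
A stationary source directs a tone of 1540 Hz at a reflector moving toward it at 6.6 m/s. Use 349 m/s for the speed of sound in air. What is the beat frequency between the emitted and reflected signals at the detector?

The reflector first receives the wave as a moving observer: f₁ = f₀ · (v + u)/v = 1540 × (349 + 6.6)/349 ≈ 1569.1 Hz.
The reflection then acts as a moving source: f₂ = f₁ · v/(v − u) ≈ 1599.4 Hz.
Beat frequency: |f₂ − f₀| = 2u·f₀/(v − u) = 2 × 6.6 × 1540/342.4 ≈ 59.4 Hz.

59.4 Hz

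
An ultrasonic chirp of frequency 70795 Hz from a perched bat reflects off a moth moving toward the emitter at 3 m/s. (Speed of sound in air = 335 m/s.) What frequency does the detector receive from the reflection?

72074 Hz

The moth first receives the wave as a moving observer: f₁ = f₀ · (v + u)/v = 70795 × (335 + 3)/335 ≈ 71429 Hz.
The reflection then acts as a moving source: f₂ = f₁ · v/(v − u) ≈ 72074 Hz.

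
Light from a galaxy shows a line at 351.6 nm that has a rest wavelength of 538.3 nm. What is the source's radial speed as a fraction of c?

λ'/λ₀ = 0.6532 < 1 (blueshift), so the source is approaching.
λ'/λ₀ = √((1 − β)/(1 + β)) for an approaching source ⇒ β = (1 − r²)/(1 + r²) with r = λ'/λ₀.
β = (1 − 0.4266)/(1 + 0.4266) ≈ 0.402.

0.402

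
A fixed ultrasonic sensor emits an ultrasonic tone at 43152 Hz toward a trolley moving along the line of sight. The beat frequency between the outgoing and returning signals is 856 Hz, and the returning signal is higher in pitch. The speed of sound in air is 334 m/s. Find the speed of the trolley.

3.3 m/s

Double Doppler shift off a moving reflector: f₂ = f₀ · (v + u)/(v − u) (u > 0 toward emitter).
Returning signal is higher, so f₂ = f₀ + Δf = 43152 + 856 = 44008 Hz.
Rearranging, u = v · (f₂ − f₀)/(f₂ + f₀) = 334 × 856/87160 ≈ 3.3 m/s.
So the trolley is moving at 3.3 m/s toward the emitter.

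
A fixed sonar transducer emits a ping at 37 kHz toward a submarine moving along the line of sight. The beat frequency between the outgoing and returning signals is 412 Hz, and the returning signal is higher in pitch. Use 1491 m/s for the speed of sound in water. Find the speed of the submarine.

8.3 m/s

Double Doppler shift off a moving reflector: f₂ = f₀ · (v + u)/(v − u) (u > 0 toward emitter).
Returning signal is higher, so f₂ = f₀ + Δf = 37000 + 412 = 37412 Hz.
Rearranging, u = v · (f₂ − f₀)/(f₂ + f₀) = 1491 × 412/74412 ≈ 8.3 m/s.
So the submarine is moving at 8.3 m/s toward the emitter.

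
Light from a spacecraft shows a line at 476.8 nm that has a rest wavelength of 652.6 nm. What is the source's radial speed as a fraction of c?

λ'/λ₀ = 0.7306 < 1 (blueshift), so the source is approaching.
λ'/λ₀ = √((1 − β)/(1 + β)) for an approaching source ⇒ β = (1 − r²)/(1 + r²) with r = λ'/λ₀.
β = (1 − 0.5338)/(1 + 0.5338) ≈ 0.304.

0.304c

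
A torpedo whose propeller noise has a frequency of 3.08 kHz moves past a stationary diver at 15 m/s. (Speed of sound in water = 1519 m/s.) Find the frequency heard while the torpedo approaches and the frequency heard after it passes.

3.11 kHz approaching; 3.05 kHz receding

Approaching: f₁ = f · v/(v − v_s) = 3.08 × 1519/1504 ≈ 3.11 kHz.
Receding: f₂ = f · v/(v + v_s) = 3.08 × 1519/1534 ≈ 3.05 kHz.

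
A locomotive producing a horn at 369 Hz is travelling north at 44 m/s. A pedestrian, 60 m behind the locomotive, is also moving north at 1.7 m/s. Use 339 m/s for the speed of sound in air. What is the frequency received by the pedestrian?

The pedestrian is behind, so the locomotive is moving away from it while the pedestrian is moving toward the locomotive.
With source receding and observer approaching, f' = f · (v + v_o)/(v + v_s).
f' = 369 × (339 + 1.7)/(339 + 44) = 369 × 340.7/383 ≈ 328 Hz.

328 Hz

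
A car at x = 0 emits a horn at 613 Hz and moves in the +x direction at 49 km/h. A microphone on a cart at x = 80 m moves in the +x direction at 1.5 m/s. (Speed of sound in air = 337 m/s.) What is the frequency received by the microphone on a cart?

636 Hz

49 km/h = 13.61 m/s.
The observer lies on the +x side, so the source is heading toward the observer and the observer is heading away from the source.
With source approaching and observer receding, f' = f · (v − v_o)/(v − v_s).
f' = 613 × (337 − 1.5)/(337 − 13.61) = 613 × 335.5/323.39 ≈ 636 Hz.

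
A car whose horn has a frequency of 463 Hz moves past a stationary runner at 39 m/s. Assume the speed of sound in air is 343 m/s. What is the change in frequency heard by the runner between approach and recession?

107 Hz

Approaching: f₁ = f · v/(v − v_s) = 463 × 343/304 ≈ 522 Hz.
Receding: f₂ = f · v/(v + v_s) = 463 × 343/382 ≈ 416 Hz.
Drop: f₁ − f₂ = 2f·v·v_s/(v² − v_s²) = 2 × 463 × 343 × 39/(343² − 39²) ≈ 107 Hz.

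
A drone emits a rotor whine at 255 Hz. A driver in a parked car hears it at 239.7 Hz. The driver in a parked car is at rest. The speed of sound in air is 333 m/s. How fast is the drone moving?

f' < f, so the drone is receding.
f' = f · v/(v + v_s) ⇒ v_s = v · |1 − f/f'|.
v_s = 333 × |1 − 255/239.7| = 333 × 0.06383 ≈ 21.3 m/s.

21.3 m/s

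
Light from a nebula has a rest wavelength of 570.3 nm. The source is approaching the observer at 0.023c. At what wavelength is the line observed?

Relativistic Doppler for wavelength: λ' = λ₀ · √((1 − β)/(1 + β)).
λ' = 570.3 × √(0.9770/1.0230) = 570.3 × 0.97726 ≈ 557.3 nm.

557.3 nm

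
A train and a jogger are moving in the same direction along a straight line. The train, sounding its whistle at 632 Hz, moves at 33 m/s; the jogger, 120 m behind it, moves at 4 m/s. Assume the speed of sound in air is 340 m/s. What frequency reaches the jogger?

The jogger is behind, so the train is moving away from it while the jogger is moving toward the train.
Both move, so f' = f · (v + v_o)/(v + v_s).
f' = 632 × (340 + 4)/(340 + 33) = 632 × 344/373 ≈ 583 Hz.

583 Hz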